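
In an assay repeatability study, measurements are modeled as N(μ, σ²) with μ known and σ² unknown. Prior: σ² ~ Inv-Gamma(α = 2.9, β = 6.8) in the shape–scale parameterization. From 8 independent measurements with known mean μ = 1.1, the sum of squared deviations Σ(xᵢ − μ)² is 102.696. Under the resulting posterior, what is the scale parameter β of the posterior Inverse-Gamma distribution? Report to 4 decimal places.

With known mean μ and an Inverse-Gamma(α, β) prior on σ², the Normal likelihood is conjugate: posterior is Inv-Gamma(α + n/2, β + Σ(xᵢ−μ)²/2).
Posterior: Inv-Gamma(2.9 + 8/2, 6.8 + 102.696/2) = Inv-Gamma(6.90, 58.1480).
Posterior β = 58.1480.

58.1480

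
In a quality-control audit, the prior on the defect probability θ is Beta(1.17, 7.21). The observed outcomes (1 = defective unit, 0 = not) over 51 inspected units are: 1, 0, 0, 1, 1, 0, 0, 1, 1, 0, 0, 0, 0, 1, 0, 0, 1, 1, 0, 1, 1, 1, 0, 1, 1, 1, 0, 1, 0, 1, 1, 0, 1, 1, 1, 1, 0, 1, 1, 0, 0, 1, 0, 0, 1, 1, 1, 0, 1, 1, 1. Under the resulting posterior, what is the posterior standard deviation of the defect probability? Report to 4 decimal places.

The Beta prior is conjugate to a Binomial/Bernoulli likelihood; the update adds successes to α and failures to β.
Posterior: Beta(α+k, β+n−k) = Beta(1.17+30, 7.21+21) = Beta(31.17, 28.21).
Var = αβ/((α+β)²(α+β+1)) = 31.17·28.21/(59.38²·60.38) = 0.00413016; SD = √0.00413016 = 0.0643.

0.0643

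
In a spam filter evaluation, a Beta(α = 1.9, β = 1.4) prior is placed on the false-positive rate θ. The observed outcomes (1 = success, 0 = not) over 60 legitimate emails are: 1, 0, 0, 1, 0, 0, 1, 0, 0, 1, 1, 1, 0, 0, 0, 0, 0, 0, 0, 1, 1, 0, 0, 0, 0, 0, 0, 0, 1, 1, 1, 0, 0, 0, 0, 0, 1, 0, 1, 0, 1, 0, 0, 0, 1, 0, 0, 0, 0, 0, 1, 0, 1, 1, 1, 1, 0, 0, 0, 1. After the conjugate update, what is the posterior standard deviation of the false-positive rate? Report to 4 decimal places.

0.0599

The Beta prior is conjugate to a Binomial/Bernoulli likelihood; the update adds successes to α and failures to β.
Posterior: Beta(α+k, β+n−k) = Beta(1.9+21, 1.4+39) = Beta(22.9, 40.4).
Var = αβ/((α+β)²(α+β+1)) = 22.9·40.4/(63.3²·64.3) = 0.00359086; SD = √0.00359086 = 0.0599.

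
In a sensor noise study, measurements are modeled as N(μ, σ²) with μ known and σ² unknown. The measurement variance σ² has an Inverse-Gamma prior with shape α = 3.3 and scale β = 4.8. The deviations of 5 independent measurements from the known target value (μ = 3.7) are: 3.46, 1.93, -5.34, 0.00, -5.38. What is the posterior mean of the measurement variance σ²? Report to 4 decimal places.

With known mean μ and an Inverse-Gamma(α, β) prior on σ², the Normal likelihood is conjugate: posterior is Inv-Gamma(α + n/2, β + Σ(xᵢ−μ)²/2).
Σ(xᵢ−μ)² = (3.46)² + (1.93)² + (-5.34)² + (0.00)² + (-5.38)² = 73.1565.
Posterior: Inv-Gamma(3.3 + 5/2, 4.8 + 73.1565/2) = Inv-Gamma(5.80, 41.37825).
E[σ²|data] = β/(α−1) = 41.37825/4.80 = 8.6205.

8.6205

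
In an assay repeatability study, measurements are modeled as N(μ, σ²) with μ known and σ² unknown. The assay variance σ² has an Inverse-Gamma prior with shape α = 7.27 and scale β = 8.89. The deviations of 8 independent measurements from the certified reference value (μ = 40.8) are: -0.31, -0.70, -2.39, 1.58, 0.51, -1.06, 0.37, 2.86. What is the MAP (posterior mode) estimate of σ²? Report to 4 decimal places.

1.4782

With known mean μ and an Inverse-Gamma(α, β) prior on σ², the Normal likelihood is conjugate: posterior is Inv-Gamma(α + n/2, β + Σ(xᵢ−μ)²/2).
Σ(xᵢ−μ)² = (-0.31)² + (-0.70)² + (-2.39)² + (1.58)² + (0.51)² + (-1.06)² + (0.37)² + (2.86)² = 18.4948.
Posterior: Inv-Gamma(7.27 + 8/2, 8.89 + 18.4948/2) = Inv-Gamma(11.27, 18.13740).
Mode = β/(α+1) = 18.13740/12.27 = 1.4782.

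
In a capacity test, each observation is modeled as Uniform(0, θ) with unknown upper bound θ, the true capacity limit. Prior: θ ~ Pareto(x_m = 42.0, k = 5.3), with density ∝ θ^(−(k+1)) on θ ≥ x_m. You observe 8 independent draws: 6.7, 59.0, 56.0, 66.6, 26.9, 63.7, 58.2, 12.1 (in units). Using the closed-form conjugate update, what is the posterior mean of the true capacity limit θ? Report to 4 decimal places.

72.0146

A Pareto(scale x_m, shape k) prior on the upper bound θ of Uniform(0, θ) is conjugate: posterior is Pareto(max(x_m, max xᵢ), k + n).
Sample maximum = 66.6; prior scale x_m = 42.0 → posterior scale = max = 66.6.
Posterior shape = 5.3 + 8 = 13.3.
E[θ|data] = k·x_m/(k−1) = 13.3·66.6/12.3 = 72.0146.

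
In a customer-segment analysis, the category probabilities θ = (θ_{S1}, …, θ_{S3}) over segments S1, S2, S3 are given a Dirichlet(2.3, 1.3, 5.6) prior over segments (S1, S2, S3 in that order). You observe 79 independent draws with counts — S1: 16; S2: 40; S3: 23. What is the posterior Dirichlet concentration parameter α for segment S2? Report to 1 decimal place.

The Dirichlet prior is conjugate to the Multinomial likelihood: each posterior αⱼ = prior αⱼ + observed count nⱼ.
Posterior concentration: (18.3, 41.3, 28.6), total = 88.2.
α_{S2} = 1.3 + 40 = 41.3.

41.3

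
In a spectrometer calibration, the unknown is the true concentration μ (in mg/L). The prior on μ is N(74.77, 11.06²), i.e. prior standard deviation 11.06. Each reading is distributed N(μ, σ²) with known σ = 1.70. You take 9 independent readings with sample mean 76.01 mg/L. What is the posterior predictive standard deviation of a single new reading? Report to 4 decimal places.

For Normal data with known variance σ², a Normal(μ₀, σ₀²) prior on μ is conjugate. Posterior precision = 1/σ₀² + n/σ²; posterior mean is the precision-weighted average of μ₀ and x̄.
σ₀² = 11.06² = 122.3236, σ² = 1.70² = 2.89; σ² + n·σ₀² = 2.89 + 9·122.3236 = 1103.8024.
Posterior precision = 1/σ₀² + n/σ² = 1/122.3236 + 9/2.89 = (σ² + n·σ₀²)/(σ₀²σ²) = 1103.8024/(122.3236·2.89); posterior variance σₙ² = σ₀²σ²/(σ² + n·σ₀²) = 122.3236·2.89/1103.8024 = 0.320270.
Predictive variance for one new observation = σₙ² + σ² = 122.3236·2.89/1103.8024 + 2.89 = σ²·(σ₀² + 1103.8024)/1103.8024 = 2.89·1226.126/1103.8024 = 3.210270; SD = √(2.89·1226.126/1103.8024) = 1.7917.

1.7917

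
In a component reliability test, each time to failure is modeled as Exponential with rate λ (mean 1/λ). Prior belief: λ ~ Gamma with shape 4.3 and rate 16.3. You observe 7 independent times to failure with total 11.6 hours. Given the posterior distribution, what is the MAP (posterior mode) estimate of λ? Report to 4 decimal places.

With a Gamma(shape α, rate β) prior on the exponential rate λ, the posterior after n observations with total T = Σxᵢ is Gamma(α+n, β+T).
Posterior: Gamma(4.3+7, 16.3+11.6) = Gamma(11.3, 27.9).
Mode = (α−1)/β = 0.3692.

0.3692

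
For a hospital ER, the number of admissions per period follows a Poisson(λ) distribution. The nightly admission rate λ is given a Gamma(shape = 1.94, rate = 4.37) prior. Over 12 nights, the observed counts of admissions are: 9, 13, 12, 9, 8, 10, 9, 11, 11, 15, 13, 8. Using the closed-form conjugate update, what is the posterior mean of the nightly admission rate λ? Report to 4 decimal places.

7.9377

With a Gamma(shape α, rate β) prior, the Poisson likelihood is conjugate: the posterior is Gamma(α + ΣXᵢ, β + n).
Sum of counts S = 128 over n = 12 nights.
Posterior: Gamma(α+S, β+n) = Gamma(1.94+128, 4.37+12) = Gamma(129.94, 16.37).
Posterior mean = α/β = 129.94/16.37 = 7.9377.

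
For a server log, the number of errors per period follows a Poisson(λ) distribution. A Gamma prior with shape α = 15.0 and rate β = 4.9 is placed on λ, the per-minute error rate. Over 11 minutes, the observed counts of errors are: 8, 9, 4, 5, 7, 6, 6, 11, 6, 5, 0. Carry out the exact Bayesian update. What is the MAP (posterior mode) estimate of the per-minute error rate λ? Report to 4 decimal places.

With a Gamma(shape α, rate β) prior, the Poisson likelihood is conjugate: the posterior is Gamma(α + ΣXᵢ, β + n).
Sum of counts S = 67 over n = 11 minutes.
Posterior: Gamma(α+S, β+n) = Gamma(15.0+67, 4.9+11) = Gamma(82.0, 15.9).
Mode of Gamma(α,β) for α≥1 is (α−1)/β = 81.0/15.9 = 5.0943.

5.0943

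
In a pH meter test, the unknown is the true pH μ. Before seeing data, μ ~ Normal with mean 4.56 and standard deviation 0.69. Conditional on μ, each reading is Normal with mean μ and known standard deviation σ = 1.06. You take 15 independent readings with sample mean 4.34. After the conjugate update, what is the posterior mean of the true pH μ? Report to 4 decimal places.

4.3699

For Normal data with known variance σ², a Normal(μ₀, σ₀²) prior on μ is conjugate. Posterior precision = 1/σ₀² + n/σ²; posterior mean is the precision-weighted average of μ₀ and x̄.
n·x̄ = 15·4.34 = 65.1.
σ₀² = 0.69² = 0.4761, σ² = 1.06² = 1.1236; σ² + n·σ₀² = 1.1236 + 15·0.4761 = 8.2651.
Posterior mean = (μ₀/σ₀² + n·x̄/σ²)/(1/σ₀² + n/σ²) = (σ²·μ₀ + σ₀²·n·x̄)/(σ² + n·σ₀²) = (1.1236·4.56 + 0.4761·65.1)/8.2651 = 36.117726/8.2651 = 4.3699.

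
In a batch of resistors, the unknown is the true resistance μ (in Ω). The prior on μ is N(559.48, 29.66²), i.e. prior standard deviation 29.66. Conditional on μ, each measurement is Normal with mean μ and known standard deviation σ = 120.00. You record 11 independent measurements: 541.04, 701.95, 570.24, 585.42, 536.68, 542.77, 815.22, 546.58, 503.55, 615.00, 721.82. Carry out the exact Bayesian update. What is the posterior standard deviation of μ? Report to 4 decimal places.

22.9378

For Normal data with known variance σ², a Normal(μ₀, σ₀²) prior on μ is conjugate. Posterior precision = 1/σ₀² + n/σ²; posterior mean is the precision-weighted average of μ₀ and x̄.
σ₀² = 29.66² = 879.7156, σ² = 120.00² = 14400; σ² + n·σ₀² = 14400 + 11·879.7156 = 24076.8716.
Posterior precision = 1/σ₀² + n/σ² = 1/879.7156 + 11/14400 = (σ² + n·σ₀²)/(σ₀²σ²) = 24076.8716/(879.7156·14400); posterior variance σₙ² = σ₀²σ²/(σ² + n·σ₀²) = 879.7156·14400/24076.8716 = 526.144129.
Posterior SD = √σₙ² = √(879.7156·14400/24076.8716) = 22.9378.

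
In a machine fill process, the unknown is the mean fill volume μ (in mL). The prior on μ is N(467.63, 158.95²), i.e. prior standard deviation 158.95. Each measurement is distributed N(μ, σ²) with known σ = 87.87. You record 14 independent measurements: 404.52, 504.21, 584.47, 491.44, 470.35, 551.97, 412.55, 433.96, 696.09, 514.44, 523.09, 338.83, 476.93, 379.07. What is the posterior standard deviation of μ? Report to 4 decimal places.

23.2320

For Normal data with known variance σ², a Normal(μ₀, σ₀²) prior on μ is conjugate. Posterior precision = 1/σ₀² + n/σ²; posterior mean is the precision-weighted average of μ₀ and x̄.
σ₀² = 158.95² = 25265.1025, σ² = 87.87² = 7721.1369; σ² + n·σ₀² = 7721.1369 + 14·25265.1025 = 361432.5719.
Posterior precision = 1/σ₀² + n/σ² = 1/25265.1025 + 14/7721.1369 = (σ² + n·σ₀²)/(σ₀²σ²) = 361432.5719/(25265.1025·7721.1369); posterior variance σₙ² = σ₀²σ²/(σ² + n·σ₀²) = 25265.1025·7721.1369/361432.5719 = 539.728100.
Posterior SD = √σₙ² = √(25265.1025·7721.1369/361432.5719) = 23.2320.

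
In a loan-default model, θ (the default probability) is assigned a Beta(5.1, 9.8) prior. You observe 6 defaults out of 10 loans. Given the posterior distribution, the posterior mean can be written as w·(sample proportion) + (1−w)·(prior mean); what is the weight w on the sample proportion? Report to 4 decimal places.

The Beta prior is conjugate to a Binomial/Bernoulli likelihood; the update adds successes to α and failures to β.
Posterior mean = (α₀+k)/(α₀+β₀+n) = [n/(α₀+β₀+n)]·(k/n) + [(α₀+β₀)/(α₀+β₀+n)]·α₀/(α₀+β₀), so only n and the prior enter the weight.
The weight on the data is w = n/(α₀+β₀+n) = 10/(5.1+9.8+10) = 10/24.9 = 0.4016.

0.4016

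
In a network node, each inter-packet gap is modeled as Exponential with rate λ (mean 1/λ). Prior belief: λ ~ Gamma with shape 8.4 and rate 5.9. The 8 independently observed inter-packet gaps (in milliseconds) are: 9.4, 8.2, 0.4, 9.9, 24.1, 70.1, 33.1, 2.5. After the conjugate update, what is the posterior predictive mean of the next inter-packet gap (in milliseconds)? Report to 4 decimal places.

With a Gamma(shape α, rate β) prior on the exponential rate λ, the posterior after n observations with total T = Σxᵢ is Gamma(α+n, β+T).
Sum of observations T = 157.7 milliseconds; n = 8.
Posterior: Gamma(8.4+8, 5.9+157.7) = Gamma(16.4, 163.6).
The predictive distribution for the next observation is Lomax; its mean is β/(α−1) = 163.6/15.4 = 10.6234.

10.6234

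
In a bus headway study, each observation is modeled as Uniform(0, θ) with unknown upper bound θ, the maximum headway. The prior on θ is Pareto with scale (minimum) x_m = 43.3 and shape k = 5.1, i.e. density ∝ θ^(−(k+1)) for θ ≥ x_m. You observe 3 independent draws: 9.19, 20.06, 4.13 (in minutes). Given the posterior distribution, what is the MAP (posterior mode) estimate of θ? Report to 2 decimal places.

A Pareto(scale x_m, shape k) prior on the upper bound θ of Uniform(0, θ) is conjugate: posterior is Pareto(max(x_m, max xᵢ), k + n).
Sample maximum = 20.06; prior scale x_m = 43.3 → posterior scale = max = 43.30.
Posterior shape = 5.1 + 3 = 8.1.
The Pareto density is decreasing on [x_m, ∞), so the mode is x_m = 43.30.

43.30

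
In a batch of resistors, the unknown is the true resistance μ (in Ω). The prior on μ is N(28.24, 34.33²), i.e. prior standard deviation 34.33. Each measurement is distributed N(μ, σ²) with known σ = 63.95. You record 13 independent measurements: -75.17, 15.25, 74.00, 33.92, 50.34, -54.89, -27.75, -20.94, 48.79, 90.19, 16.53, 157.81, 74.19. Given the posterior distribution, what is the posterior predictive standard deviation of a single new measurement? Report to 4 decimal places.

For Normal data with known variance σ², a Normal(μ₀, σ₀²) prior on μ is conjugate. Posterior precision = 1/σ₀² + n/σ²; posterior mean is the precision-weighted average of μ₀ and x̄.
σ₀² = 34.33² = 1178.5489, σ² = 63.95² = 4089.6025; σ² + n·σ₀² = 4089.6025 + 13·1178.5489 = 19410.7382.
Posterior precision = 1/σ₀² + n/σ² = 1/1178.5489 + 13/4089.6025 = (σ² + n·σ₀²)/(σ₀²σ²) = 19410.7382/(1178.5489·4089.6025); posterior variance σₙ² = σ₀²σ²/(σ² + n·σ₀²) = 1178.5489·4089.6025/19410.7382 = 248.305679.
Predictive variance for one new observation = σₙ² + σ² = 1178.5489·4089.6025/19410.7382 + 4089.6025 = σ²·(σ₀² + 19410.7382)/19410.7382 = 4089.6025·20589.2871/19410.7382 = 4337.908179; SD = √(4089.6025·20589.2871/19410.7382) = 65.8628.

65.8628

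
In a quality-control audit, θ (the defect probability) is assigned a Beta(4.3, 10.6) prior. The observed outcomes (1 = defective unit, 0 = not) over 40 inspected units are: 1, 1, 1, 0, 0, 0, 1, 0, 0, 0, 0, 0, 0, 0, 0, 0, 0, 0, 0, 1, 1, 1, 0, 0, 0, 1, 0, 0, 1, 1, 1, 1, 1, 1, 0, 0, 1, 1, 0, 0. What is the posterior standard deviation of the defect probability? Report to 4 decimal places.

The Beta prior is conjugate to a Binomial/Bernoulli likelihood; the update adds successes to α and failures to β.
Posterior: Beta(α+k, β+n−k) = Beta(4.3+16, 10.6+24) = Beta(20.3, 34.6).
Var = αβ/((α+β)²(α+β+1)) = 20.3·34.6/(54.9²·55.9) = 0.00416884; SD = √0.00416884 = 0.0646.

0.0646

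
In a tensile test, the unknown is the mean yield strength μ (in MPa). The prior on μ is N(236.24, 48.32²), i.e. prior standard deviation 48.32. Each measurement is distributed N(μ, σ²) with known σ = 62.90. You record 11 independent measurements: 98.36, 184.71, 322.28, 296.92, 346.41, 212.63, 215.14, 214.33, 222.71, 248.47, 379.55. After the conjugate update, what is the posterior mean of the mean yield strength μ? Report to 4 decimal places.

247.4945

For Normal data with known variance σ², a Normal(μ₀, σ₀²) prior on μ is conjugate. Posterior precision = 1/σ₀² + n/σ²; posterior mean is the precision-weighted average of μ₀ and x̄.
Σxᵢ = 98.36 + 184.71 + 322.28 + 296.92 + 346.41 + 212.63 + 215.14 + 214.33 + 222.71 + 248.47 + 379.55 = 2741.51, so n·x̄ = 2741.51.
σ₀² = 48.32² = 2334.8224, σ² = 62.90² = 3956.41; σ² + n·σ₀² = 3956.41 + 11·2334.8224 = 29639.4564.
Posterior mean = (μ₀/σ₀² + n·x̄/σ²)/(1/σ₀² + n/σ²) = (σ²·μ₀ + σ₀²·n·x̄)/(σ² + n·σ₀²) = (3956.41·236.24 + 2334.8224·2741.51)/29639.4564 = 7335601.256224/29639.4564 = 247.4945.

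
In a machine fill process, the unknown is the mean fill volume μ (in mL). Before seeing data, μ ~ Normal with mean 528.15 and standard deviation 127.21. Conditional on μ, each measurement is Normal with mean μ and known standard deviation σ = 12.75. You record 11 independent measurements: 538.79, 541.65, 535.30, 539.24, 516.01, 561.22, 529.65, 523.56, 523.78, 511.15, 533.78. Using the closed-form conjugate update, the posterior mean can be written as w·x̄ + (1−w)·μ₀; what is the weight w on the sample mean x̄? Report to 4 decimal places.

0.9991

For Normal data with known variance σ², a Normal(μ₀, σ₀²) prior on μ is conjugate. Posterior precision = 1/σ₀² + n/σ²; posterior mean is the precision-weighted average of μ₀ and x̄.
σ₀² = 127.21² = 16182.3841, σ² = 12.75² = 162.5625. Prior precision 1/σ₀² = 1/16182.3841; data precision n/σ² = 11/162.5625.
w = (n/σ²)/(1/σ₀² + n/σ²) = n·σ₀²/(σ² + n·σ₀²) = 11·16182.3841/(162.5625 + 11·16182.3841) = 178006.2251/178168.7876 = 0.9991.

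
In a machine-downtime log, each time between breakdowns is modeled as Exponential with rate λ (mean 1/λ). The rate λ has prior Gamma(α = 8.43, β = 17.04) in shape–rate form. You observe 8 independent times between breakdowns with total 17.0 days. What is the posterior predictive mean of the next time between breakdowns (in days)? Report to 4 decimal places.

With a Gamma(shape α, rate β) prior on the exponential rate λ, the posterior after n observations with total T = Σxᵢ is Gamma(α+n, β+T).
Posterior: Gamma(8.43+8, 17.04+17.0) = Gamma(16.43, 34.04).
The predictive distribution for the next observation is Lomax; its mean is β/(α−1) = 34.04/15.43 = 2.2061.

2.2061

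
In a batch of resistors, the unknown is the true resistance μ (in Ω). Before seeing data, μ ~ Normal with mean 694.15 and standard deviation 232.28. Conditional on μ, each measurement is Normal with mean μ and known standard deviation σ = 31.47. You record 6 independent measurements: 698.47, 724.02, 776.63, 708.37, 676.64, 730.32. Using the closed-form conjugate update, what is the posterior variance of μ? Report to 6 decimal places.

164.556726

For Normal data with known variance σ², a Normal(μ₀, σ₀²) prior on μ is conjugate. Posterior precision = 1/σ₀² + n/σ²; posterior mean is the precision-weighted average of μ₀ and x̄.
σ₀² = 232.28² = 53953.9984, σ² = 31.47² = 990.3609; σ² + n·σ₀² = 990.3609 + 6·53953.9984 = 324714.3513.
Posterior precision = 1/σ₀² + n/σ² = 1/53953.9984 + 6/990.3609 = (σ² + n·σ₀²)/(σ₀²σ²) = 324714.3513/(53953.9984·990.3609); posterior variance σₙ² = σ₀²σ²/(σ² + n·σ₀²) = 53953.9984·990.3609/324714.3513 = 164.556726.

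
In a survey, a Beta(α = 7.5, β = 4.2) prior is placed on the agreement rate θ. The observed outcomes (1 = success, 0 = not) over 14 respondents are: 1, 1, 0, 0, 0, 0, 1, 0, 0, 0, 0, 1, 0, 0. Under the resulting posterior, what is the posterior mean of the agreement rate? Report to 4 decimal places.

0.4475

The Beta prior is conjugate to a Binomial/Bernoulli likelihood; the update adds successes to α and failures to β.
Posterior: Beta(α+k, β+n−k) = Beta(7.5+4, 4.2+10) = Beta(11.5, 14.2).
Posterior mean = α/(α+β) = 11.5/25.7 = 0.4475.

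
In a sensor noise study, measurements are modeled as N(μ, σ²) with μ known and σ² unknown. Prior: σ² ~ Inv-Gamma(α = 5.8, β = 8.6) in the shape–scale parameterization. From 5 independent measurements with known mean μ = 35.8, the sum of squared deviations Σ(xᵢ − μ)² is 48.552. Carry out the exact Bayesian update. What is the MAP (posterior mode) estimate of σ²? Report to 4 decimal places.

With known mean μ and an Inverse-Gamma(α, β) prior on σ², the Normal likelihood is conjugate: posterior is Inv-Gamma(α + n/2, β + Σ(xᵢ−μ)²/2).
Posterior: Inv-Gamma(5.8 + 5/2, 8.6 + 48.552/2) = Inv-Gamma(8.30, 32.8760).
Mode = β/(α+1) = 32.8760/9.30 = 3.5351.

3.5351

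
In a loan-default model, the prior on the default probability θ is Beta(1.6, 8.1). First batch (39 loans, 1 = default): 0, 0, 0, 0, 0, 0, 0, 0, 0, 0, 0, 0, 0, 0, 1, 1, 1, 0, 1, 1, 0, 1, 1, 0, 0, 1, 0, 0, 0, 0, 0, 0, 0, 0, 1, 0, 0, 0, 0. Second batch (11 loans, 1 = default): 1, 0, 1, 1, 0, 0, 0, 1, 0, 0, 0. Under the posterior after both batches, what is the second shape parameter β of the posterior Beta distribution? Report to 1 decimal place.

The Beta prior is conjugate to a Binomial/Bernoulli likelihood; the update adds successes to α and failures to β.
After batch 1: Beta(1.6+9, 8.1+30) = Beta(10.6, 38.1).
After batch 2: Beta(10.6+4, 38.1+7) = Beta(14.6, 45.1).
Posterior β = 45.1.

45.1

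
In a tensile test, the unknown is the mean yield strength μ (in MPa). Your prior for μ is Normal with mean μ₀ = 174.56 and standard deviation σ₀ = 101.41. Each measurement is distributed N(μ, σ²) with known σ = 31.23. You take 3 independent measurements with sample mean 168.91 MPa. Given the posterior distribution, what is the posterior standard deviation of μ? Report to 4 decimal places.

For Normal data with known variance σ², a Normal(μ₀, σ₀²) prior on μ is conjugate. Posterior precision = 1/σ₀² + n/σ²; posterior mean is the precision-weighted average of μ₀ and x̄.
σ₀² = 101.41² = 10283.9881, σ² = 31.23² = 975.3129; σ² + n·σ₀² = 975.3129 + 3·10283.9881 = 31827.2772.
Posterior precision = 1/σ₀² + n/σ² = 1/10283.9881 + 3/975.3129 = (σ² + n·σ₀²)/(σ₀²σ²) = 31827.2772/(10283.9881·975.3129); posterior variance σₙ² = σ₀²σ²/(σ² + n·σ₀²) = 10283.9881·975.3129/31827.2772 = 315.141826.
Posterior SD = √σₙ² = √(10283.9881·975.3129/31827.2772) = 17.7522.

17.7522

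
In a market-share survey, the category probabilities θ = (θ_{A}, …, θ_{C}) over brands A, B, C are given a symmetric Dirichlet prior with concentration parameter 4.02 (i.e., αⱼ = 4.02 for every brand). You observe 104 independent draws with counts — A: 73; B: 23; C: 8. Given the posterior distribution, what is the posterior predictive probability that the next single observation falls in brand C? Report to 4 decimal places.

0.1036

The Dirichlet prior is conjugate to the Multinomial likelihood: each posterior αⱼ = prior αⱼ + observed count nⱼ.
Posterior concentration: (77.02, 27.02, 12.02), total = 116.06.
P(next = C | data) = α_{C}/Σα = 0.1036.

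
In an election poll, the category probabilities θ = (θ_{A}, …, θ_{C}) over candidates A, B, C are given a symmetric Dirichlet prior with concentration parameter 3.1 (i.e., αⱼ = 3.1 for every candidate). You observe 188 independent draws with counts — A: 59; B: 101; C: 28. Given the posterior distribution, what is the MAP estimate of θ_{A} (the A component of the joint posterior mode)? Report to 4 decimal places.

0.3145

The Dirichlet prior is conjugate to the Multinomial likelihood: each posterior αⱼ = prior αⱼ + observed count nⱼ.
Posterior concentration: (62.1, 104.1, 31.1), total = 197.3.
Joint mode component: (α_{A}−1)/(Σα−K) = 61.1/194.3 = 0.3145.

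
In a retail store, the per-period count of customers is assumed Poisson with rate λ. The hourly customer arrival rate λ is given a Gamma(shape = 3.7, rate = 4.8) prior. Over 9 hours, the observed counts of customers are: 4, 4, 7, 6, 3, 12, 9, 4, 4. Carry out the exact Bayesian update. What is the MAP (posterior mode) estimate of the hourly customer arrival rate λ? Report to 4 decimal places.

4.0362

With a Gamma(shape α, rate β) prior, the Poisson likelihood is conjugate: the posterior is Gamma(α + ΣXᵢ, β + n).
Sum of counts S = 53 over n = 9 hours.
Posterior: Gamma(α+S, β+n) = Gamma(3.7+53, 4.8+9) = Gamma(56.7, 13.8).
Mode of Gamma(α,β) for α≥1 is (α−1)/β = 55.7/13.8 = 4.0362.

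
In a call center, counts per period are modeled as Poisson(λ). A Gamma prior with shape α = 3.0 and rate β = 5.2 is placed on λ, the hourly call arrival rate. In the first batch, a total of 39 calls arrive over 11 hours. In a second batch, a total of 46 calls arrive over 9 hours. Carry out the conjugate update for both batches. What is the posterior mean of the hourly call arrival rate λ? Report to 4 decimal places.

With a Gamma(shape α, rate β) prior, the Poisson likelihood is conjugate: the posterior is Gamma(α + ΣXᵢ, β + n).
After batch 1: Gamma(α+S, β+n) = Gamma(3.0+39, 5.2+11) = Gamma(42.0, 16.2).
After batch 2: Gamma(α+S, β+n) = Gamma(42.0+46, 16.2+9) = Gamma(88.0, 25.2).
Posterior mean = α/β = 88.0/25.2 = 3.4921.

3.4921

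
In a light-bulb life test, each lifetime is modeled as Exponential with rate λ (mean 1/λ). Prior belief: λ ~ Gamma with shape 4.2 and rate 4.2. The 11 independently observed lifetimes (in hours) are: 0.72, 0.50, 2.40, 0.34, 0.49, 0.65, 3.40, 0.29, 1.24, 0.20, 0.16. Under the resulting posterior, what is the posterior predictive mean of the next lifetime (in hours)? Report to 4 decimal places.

With a Gamma(shape α, rate β) prior on the exponential rate λ, the posterior after n observations with total T = Σxᵢ is Gamma(α+n, β+T).
Sum of observations T = 10.39 hours; n = 11.
Posterior: Gamma(4.2+11, 4.2+10.39) = Gamma(15.2, 14.59).
The predictive distribution for the next observation is Lomax; its mean is β/(α−1) = 14.59/14.2 = 1.0275.

1.0275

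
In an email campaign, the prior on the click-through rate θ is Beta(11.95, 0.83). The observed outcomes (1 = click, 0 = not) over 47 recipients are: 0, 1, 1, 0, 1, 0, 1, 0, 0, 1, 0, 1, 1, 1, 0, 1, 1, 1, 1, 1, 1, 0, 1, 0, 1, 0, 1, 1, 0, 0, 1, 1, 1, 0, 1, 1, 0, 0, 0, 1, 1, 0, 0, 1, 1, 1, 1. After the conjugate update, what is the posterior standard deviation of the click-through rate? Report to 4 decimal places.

The Beta prior is conjugate to a Binomial/Bernoulli likelihood; the update adds successes to α and failures to β.
Posterior: Beta(α+k, β+n−k) = Beta(11.95+29, 0.83+18) = Beta(40.95, 18.83).
Var = αβ/((α+β)²(α+β+1)) = 40.95·18.83/(59.78²·60.78) = 0.00355003; SD = √0.00355003 = 0.0596.

0.0596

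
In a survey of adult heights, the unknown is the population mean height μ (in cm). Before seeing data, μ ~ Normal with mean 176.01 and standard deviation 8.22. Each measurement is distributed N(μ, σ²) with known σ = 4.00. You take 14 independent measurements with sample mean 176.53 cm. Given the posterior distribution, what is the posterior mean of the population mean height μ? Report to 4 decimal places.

For Normal data with known variance σ², a Normal(μ₀, σ₀²) prior on μ is conjugate. Posterior precision = 1/σ₀² + n/σ²; posterior mean is the precision-weighted average of μ₀ and x̄.
n·x̄ = 14·176.53 = 2471.42.
σ₀² = 8.22² = 67.5684, σ² = 4.00² = 16; σ² + n·σ₀² = 16 + 14·67.5684 = 961.9576.
Posterior mean = (μ₀/σ₀² + n·x̄/σ²)/(1/σ₀² + n/σ²) = (σ²·μ₀ + σ₀²·n·x̄)/(σ² + n·σ₀²) = (16·176.01 + 67.5684·2471.42)/961.9576 = 169806.055128/961.9576 = 176.5214.

176.5214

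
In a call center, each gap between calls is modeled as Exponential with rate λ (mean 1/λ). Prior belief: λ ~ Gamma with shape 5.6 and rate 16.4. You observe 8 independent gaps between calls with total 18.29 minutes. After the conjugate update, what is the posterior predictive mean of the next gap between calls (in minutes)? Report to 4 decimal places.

With a Gamma(shape α, rate β) prior on the exponential rate λ, the posterior after n observations with total T = Σxᵢ is Gamma(α+n, β+T).
Posterior: Gamma(5.6+8, 16.4+18.29) = Gamma(13.6, 34.69).
The predictive distribution for the next observation is Lomax; its mean is β/(α−1) = 34.69/12.6 = 2.7532.

2.7532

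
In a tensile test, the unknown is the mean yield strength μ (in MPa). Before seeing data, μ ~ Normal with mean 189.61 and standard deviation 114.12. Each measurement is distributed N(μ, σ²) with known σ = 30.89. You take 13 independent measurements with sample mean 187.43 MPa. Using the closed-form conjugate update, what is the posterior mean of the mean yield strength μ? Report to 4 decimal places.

187.4422

For Normal data with known variance σ², a Normal(μ₀, σ₀²) prior on μ is conjugate. Posterior precision = 1/σ₀² + n/σ²; posterior mean is the precision-weighted average of μ₀ and x̄.
n·x̄ = 13·187.43 = 2436.59.
σ₀² = 114.12² = 13023.3744, σ² = 30.89² = 954.1921; σ² + n·σ₀² = 954.1921 + 13·13023.3744 = 170258.0593.
Posterior mean = (μ₀/σ₀² + n·x̄/σ²)/(1/σ₀² + n/σ²) = (σ²·μ₀ + σ₀²·n·x̄)/(σ² + n·σ₀²) = (954.1921·189.61 + 13023.3744·2436.59)/170258.0593 = 31913548.193377/170258.0593 = 187.4422.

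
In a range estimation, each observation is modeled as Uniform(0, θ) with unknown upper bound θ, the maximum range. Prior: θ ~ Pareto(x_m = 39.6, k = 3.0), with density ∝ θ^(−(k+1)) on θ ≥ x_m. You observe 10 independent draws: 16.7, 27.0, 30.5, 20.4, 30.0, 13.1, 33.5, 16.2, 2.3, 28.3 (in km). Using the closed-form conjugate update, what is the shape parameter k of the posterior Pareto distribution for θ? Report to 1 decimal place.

13.0

A Pareto(scale x_m, shape k) prior on the upper bound θ of Uniform(0, θ) is conjugate: posterior is Pareto(max(x_m, max xᵢ), k + n).
Sample maximum = 33.5; prior scale x_m = 39.6 → posterior scale = max = 39.6.
Posterior shape = 3.0 + 10 = 13.0.
Posterior shape k = 13.0.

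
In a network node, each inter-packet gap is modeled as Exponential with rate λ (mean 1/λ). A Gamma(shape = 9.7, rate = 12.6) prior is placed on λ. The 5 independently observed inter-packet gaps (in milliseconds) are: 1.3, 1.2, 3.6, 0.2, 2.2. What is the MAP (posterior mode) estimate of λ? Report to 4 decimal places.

0.6493

With a Gamma(shape α, rate β) prior on the exponential rate λ, the posterior after n observations with total T = Σxᵢ is Gamma(α+n, β+T).
Sum of observations T = 8.5 milliseconds; n = 5.
Posterior: Gamma(9.7+5, 12.6+8.5) = Gamma(14.7, 21.1).
Mode = (α−1)/β = 0.6493.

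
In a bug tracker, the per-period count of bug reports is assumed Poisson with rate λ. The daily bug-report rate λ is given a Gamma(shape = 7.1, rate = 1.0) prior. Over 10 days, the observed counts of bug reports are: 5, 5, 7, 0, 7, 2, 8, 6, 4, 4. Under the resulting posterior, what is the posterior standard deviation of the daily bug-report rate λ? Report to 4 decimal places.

With a Gamma(shape α, rate β) prior, the Poisson likelihood is conjugate: the posterior is Gamma(α + ΣXᵢ, β + n).
Sum of counts S = 48 over n = 10 days.
Posterior: Gamma(α+S, β+n) = Gamma(7.1+48, 1.0+10) = Gamma(55.1, 11.0).
SD = √α/β = √55.1/11.0 = 0.6748.

0.6748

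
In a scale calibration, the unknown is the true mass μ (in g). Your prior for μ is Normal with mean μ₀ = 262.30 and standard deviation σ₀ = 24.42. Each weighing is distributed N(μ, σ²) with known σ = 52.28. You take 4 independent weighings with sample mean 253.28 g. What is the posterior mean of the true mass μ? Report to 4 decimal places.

258.0965

For Normal data with known variance σ², a Normal(μ₀, σ₀²) prior on μ is conjugate. Posterior precision = 1/σ₀² + n/σ²; posterior mean is the precision-weighted average of μ₀ and x̄.
n·x̄ = 4·253.28 = 1013.12.
σ₀² = 24.42² = 596.3364, σ² = 52.28² = 2733.1984; σ² + n·σ₀² = 2733.1984 + 4·596.3364 = 5118.544.
Posterior mean = (μ₀/σ₀² + n·x̄/σ²)/(1/σ₀² + n/σ²) = (σ²·μ₀ + σ₀²·n·x̄)/(σ² + n·σ₀²) = (2733.1984·262.30 + 596.3364·1013.12)/5118.544 = 1321078.273888/5118.544 = 258.0965.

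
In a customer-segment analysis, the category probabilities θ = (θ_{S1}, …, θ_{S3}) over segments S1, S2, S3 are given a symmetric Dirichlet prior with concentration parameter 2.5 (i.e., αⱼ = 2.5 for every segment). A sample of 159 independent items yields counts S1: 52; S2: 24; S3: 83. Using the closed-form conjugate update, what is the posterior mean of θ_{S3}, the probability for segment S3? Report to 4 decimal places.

The Dirichlet prior is conjugate to the Multinomial likelihood: each posterior αⱼ = prior αⱼ + observed count nⱼ.
Posterior concentration: (54.5, 26.5, 85.5), total = 166.5.
E[θ_{S3}|data] = α_{S3}/Σα = 85.5/166.5 = 0.5135.

0.5135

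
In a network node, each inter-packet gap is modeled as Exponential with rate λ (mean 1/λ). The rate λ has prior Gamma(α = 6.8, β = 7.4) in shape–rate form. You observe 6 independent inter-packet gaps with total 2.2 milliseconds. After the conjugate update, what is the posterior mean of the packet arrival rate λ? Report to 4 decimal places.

With a Gamma(shape α, rate β) prior on the exponential rate λ, the posterior after n observations with total T = Σxᵢ is Gamma(α+n, β+T).
Posterior: Gamma(6.8+6, 7.4+2.2) = Gamma(12.8, 9.6).
Posterior mean of λ = α/β = 12.8/9.6 = 1.3333.

1.3333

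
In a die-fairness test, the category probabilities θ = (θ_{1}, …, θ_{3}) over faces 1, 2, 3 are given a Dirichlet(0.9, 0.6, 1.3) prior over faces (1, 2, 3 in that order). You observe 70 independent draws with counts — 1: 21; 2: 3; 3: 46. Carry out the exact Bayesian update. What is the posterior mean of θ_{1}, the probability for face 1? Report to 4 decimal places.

The Dirichlet prior is conjugate to the Multinomial likelihood: each posterior αⱼ = prior αⱼ + observed count nⱼ.
Posterior concentration: (21.9, 3.6, 47.3), total = 72.8.
E[θ_{1}|data] = α_{1}/Σα = 21.9/72.8 = 0.3008.

0.3008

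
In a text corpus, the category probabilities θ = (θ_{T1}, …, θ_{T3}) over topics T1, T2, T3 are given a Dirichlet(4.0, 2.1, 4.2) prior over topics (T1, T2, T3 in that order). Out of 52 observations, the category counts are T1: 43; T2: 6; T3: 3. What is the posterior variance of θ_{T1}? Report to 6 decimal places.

The Dirichlet prior is conjugate to the Multinomial likelihood: each posterior αⱼ = prior αⱼ + observed count nⱼ.
Posterior concentration: (47.0, 8.1, 7.2), total = 62.3.
Var[θ_j] = α_j(Σα−α_j)/((Σα)²(Σα+1)) = 47.0·15.3/(62.3²·63.3) = 0.002927.

0.002927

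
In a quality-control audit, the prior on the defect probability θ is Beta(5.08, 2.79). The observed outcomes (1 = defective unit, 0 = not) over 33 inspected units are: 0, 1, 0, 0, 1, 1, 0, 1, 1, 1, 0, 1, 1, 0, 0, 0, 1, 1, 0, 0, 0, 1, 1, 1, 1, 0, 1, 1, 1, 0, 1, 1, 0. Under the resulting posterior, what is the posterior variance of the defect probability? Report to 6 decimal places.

The Beta prior is conjugate to a Binomial/Bernoulli likelihood; the update adds successes to α and failures to β.
Posterior: Beta(α+k, β+n−k) = Beta(5.08+19, 2.79+14) = Beta(24.08, 16.79).
Var = αβ/((α+β)²(α+β+1)) = 24.08·16.79/(40.87²·41.87) = 0.005781.

0.005781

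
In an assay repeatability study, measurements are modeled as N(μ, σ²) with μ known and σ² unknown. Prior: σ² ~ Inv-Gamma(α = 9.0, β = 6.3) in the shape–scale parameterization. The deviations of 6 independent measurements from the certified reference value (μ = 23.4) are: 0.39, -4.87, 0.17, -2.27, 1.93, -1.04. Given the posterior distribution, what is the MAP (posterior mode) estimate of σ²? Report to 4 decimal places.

1.7868

With known mean μ and an Inverse-Gamma(α, β) prior on σ², the Normal likelihood is conjugate: posterior is Inv-Gamma(α + n/2, β + Σ(xᵢ−μ)²/2).
Σ(xᵢ−μ)² = (0.39)² + (-4.87)² + (0.17)² + (-2.27)² + (1.93)² + (-1.04)² = 33.8573.
Posterior: Inv-Gamma(9.0 + 6/2, 6.3 + 33.8573/2) = Inv-Gamma(12.00, 23.22865).
Mode = β/(α+1) = 23.22865/13.00 = 1.7868.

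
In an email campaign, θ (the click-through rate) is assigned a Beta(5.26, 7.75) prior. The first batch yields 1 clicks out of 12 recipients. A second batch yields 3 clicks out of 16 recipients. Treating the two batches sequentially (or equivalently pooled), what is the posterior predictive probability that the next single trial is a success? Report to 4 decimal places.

The Beta prior is conjugate to a Binomial/Bernoulli likelihood; the update adds successes to α and failures to β.
After batch 1: Beta(5.26+1, 7.75+11) = Beta(6.26, 18.75).
After batch 2: Beta(6.26+3, 18.75+13) = Beta(9.26, 31.75).
For a single future Bernoulli trial, P(success | data) = α/(α+β) = 0.2258.

0.2258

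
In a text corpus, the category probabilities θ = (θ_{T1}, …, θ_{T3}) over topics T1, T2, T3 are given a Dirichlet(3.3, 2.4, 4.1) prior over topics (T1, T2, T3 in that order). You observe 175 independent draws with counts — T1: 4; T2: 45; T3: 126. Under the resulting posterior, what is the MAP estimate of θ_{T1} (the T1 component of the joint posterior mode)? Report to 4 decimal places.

The Dirichlet prior is conjugate to the Multinomial likelihood: each posterior αⱼ = prior αⱼ + observed count nⱼ.
Posterior concentration: (7.3, 47.4, 130.1), total = 184.8.
Joint mode component: (α_{T1}−1)/(Σα−K) = 6.3/181.8 = 0.0347.

0.0347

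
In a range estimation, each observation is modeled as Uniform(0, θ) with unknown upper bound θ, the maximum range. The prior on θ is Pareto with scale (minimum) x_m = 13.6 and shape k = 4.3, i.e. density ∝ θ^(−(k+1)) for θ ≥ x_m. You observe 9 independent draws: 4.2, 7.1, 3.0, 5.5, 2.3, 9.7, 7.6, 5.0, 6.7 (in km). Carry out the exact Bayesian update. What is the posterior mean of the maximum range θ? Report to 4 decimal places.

14.7057

A Pareto(scale x_m, shape k) prior on the upper bound θ of Uniform(0, θ) is conjugate: posterior is Pareto(max(x_m, max xᵢ), k + n).
Sample maximum = 9.7; prior scale x_m = 13.6 → posterior scale = max = 13.6.
Posterior shape = 4.3 + 9 = 13.3.
E[θ|data] = k·x_m/(k−1) = 13.3·13.6/12.3 = 14.7057.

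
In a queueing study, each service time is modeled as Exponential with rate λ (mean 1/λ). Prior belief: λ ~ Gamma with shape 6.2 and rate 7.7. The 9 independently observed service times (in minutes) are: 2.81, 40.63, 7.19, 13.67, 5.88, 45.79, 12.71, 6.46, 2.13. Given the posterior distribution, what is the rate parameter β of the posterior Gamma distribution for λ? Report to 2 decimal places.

144.97

With a Gamma(shape α, rate β) prior on the exponential rate λ, the posterior after n observations with total T = Σxᵢ is Gamma(α+n, β+T).
Sum of observations T = 137.27 minutes; n = 9.
Posterior: Gamma(6.2+9, 7.7+137.27) = Gamma(15.2, 144.97).
Posterior β = 144.97.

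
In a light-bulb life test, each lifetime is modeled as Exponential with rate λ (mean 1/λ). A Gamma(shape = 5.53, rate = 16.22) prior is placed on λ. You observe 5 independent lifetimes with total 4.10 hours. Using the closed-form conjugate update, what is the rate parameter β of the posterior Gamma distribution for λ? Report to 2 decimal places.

With a Gamma(shape α, rate β) prior on the exponential rate λ, the posterior after n observations with total T = Σxᵢ is Gamma(α+n, β+T).
Posterior: Gamma(5.53+5, 16.22+4.10) = Gamma(10.53, 20.32).
Posterior β = 20.32.

20.32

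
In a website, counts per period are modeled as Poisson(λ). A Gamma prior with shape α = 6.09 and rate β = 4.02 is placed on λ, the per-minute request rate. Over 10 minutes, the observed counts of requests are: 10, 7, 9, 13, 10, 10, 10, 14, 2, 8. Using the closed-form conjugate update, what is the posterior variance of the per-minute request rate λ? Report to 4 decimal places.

0.5041

With a Gamma(shape α, rate β) prior, the Poisson likelihood is conjugate: the posterior is Gamma(α + ΣXᵢ, β + n).
Sum of counts S = 93 over n = 10 minutes.
Posterior: Gamma(α+S, β+n) = Gamma(6.09+93, 4.02+10) = Gamma(99.09, 14.02).
Var = α/β² = 99.09/14.02² = 0.5041.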